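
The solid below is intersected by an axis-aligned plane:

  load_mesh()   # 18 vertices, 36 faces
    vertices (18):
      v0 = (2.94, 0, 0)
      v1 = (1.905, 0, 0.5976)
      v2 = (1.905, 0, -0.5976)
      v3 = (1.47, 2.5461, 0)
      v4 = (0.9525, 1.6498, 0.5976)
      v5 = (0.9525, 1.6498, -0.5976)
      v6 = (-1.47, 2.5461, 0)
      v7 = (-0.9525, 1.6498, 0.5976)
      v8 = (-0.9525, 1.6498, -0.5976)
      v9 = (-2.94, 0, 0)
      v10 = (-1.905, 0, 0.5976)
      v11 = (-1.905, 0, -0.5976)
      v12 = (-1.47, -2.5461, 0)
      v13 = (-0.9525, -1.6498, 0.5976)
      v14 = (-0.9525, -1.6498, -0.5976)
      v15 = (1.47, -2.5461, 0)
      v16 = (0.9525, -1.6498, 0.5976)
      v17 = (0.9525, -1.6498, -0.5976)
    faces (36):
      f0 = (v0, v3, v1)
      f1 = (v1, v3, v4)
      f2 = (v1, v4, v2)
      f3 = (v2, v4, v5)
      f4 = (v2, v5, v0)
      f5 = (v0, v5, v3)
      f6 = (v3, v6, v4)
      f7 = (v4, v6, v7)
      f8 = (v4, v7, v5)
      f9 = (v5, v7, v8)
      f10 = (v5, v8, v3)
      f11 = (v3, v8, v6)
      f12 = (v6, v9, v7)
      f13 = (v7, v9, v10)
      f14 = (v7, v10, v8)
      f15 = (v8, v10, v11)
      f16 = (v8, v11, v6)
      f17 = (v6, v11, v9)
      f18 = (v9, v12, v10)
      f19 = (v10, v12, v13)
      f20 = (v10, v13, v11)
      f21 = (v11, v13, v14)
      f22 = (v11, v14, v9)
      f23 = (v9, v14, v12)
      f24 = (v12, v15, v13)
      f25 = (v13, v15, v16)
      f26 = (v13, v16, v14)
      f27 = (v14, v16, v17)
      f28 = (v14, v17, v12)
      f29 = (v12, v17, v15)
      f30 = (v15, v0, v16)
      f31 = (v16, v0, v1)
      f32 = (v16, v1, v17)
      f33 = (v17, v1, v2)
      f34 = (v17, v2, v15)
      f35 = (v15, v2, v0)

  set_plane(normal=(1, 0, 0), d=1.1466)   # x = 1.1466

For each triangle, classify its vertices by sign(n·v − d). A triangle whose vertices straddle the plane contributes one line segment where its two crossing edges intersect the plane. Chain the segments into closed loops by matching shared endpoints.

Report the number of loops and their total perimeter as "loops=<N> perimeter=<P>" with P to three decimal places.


Straddling triangles (16 of 36):
  (v1,v3,v4) [++-] → (1.1466, 1.98598, 0.373457)–(1.1466, 1.3136, 0.5976)  len=0.7087
  (v1,v4,v2) [+-+] → (1.1466, 1.3136, 0.5976)–(1.1466, 1.3136, 0.354043)  len=0.2436
  (v2,v4,v5) [+--] → (1.1466, 1.3136, 0.354043)–(1.1466, 1.3136, -0.5976)  len=0.9516
  (v2,v5,v0) [+-+] → (1.1466, 1.3136, -0.5976)–(1.1466, 1.48868, -0.539238)  len=0.1845
  (v0,v5,v3) [+-+] → (1.1466, 1.48868, -0.539238)–(1.1466, 1.98598, -0.373457)  len=0.5242
  (v3,v6,v4) [+--] → (1.1466, 2.5461, 0)–(1.1466, 1.98598, 0.373457)  len=0.6732
  (v5,v8,v3) [--+] → (1.1466, 2.42645, -0.0797787)–(1.1466, 1.98598, -0.373457)  len=0.5294
  (v3,v8,v6) [+--] → (1.1466, 2.42645, -0.0797787)–(1.1466, 2.5461, 0)  len=0.1438
  (v12,v15,v13) [-+-] → (1.1466, -2.5461, 0)–(1.1466, -2.42645, 0.0797787)  len=0.1438
  (v13,v15,v16) [-+-] → (1.1466, -2.42645, 0.0797787)–(1.1466, -1.98598, 0.373457)  len=0.5294
  (v12,v17,v15) [--+] → (1.1466, -1.98598, -0.373457)–(1.1466, -2.5461, 0)  len=0.6732
  (v15,v0,v16) [++-] → (1.1466, -1.48868, 0.539238)–(1.1466, -1.98598, 0.373457)  len=0.5242
  (v16,v0,v1) [-++] → (1.1466, -1.48868, 0.539238)–(1.1466, -1.3136, 0.5976)  len=0.1845
  (v16,v1,v17) [-+-] → (1.1466, -1.3136, 0.5976)–(1.1466, -1.3136, -0.354043)  len=0.9516
  (v17,v1,v2) [-++] → (1.1466, -1.3136, -0.354043)–(1.1466, -1.3136, -0.5976)  len=0.2436
  (v17,v2,v15) [-++] → (1.1466, -1.3136, -0.5976)–(1.1466, -1.98598, -0.373457)  len=0.7087

Chained into 2 loop(s):
  loop 1: 8 segments, perimeter = 3.9591
  loop 2: 8 segments, perimeter = 3.9591
Total perimeter = 7.918

loops=2 perimeter=7.918


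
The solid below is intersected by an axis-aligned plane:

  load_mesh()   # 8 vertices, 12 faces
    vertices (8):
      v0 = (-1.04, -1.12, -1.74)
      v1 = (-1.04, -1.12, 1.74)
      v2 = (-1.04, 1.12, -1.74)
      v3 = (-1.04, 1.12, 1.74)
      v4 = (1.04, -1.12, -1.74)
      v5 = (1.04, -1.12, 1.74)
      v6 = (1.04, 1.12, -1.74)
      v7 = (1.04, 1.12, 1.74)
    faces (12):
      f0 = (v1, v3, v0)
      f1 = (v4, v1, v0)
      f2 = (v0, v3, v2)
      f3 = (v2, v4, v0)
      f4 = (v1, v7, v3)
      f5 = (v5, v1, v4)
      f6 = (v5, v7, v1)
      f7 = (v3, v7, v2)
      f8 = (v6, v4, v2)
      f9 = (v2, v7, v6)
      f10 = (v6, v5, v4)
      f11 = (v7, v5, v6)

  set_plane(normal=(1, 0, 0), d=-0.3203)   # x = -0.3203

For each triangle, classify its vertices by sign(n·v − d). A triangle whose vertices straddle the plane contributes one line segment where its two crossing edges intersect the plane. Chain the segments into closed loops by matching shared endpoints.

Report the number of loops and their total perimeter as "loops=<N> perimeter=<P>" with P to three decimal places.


Straddling triangles (8 of 12):
  (v4,v1,v0) [+--] → (-0.3203, -1.12, 0.535887)–(-0.3203, -1.12, -1.74)  len=2.2759
  (v2,v4,v0) [-+-] → (-0.3203, 0.344938, -1.74)–(-0.3203, -1.12, -1.74)  len=1.4649
  (v1,v7,v3) [-+-] → (-0.3203, -0.344938, 1.74)–(-0.3203, 1.12, 1.74)  len=1.4649
  (v5,v1,v4) [+-+] → (-0.3203, -1.12, 1.74)–(-0.3203, -1.12, 0.535887)  len=1.2041
  (v5,v7,v1) [++-] → (-0.3203, -0.344938, 1.74)–(-0.3203, -1.12, 1.74)  len=0.7751
  (v3,v7,v2) [-+-] → (-0.3203, 1.12, 1.74)–(-0.3203, 1.12, -0.535887)  len=2.2759
  (v6,v4,v2) [++-] → (-0.3203, 0.344938, -1.74)–(-0.3203, 1.12, -1.74)  len=0.7751
  (v2,v7,v6) [-++] → (-0.3203, 1.12, -0.535887)–(-0.3203, 1.12, -1.74)  len=1.2041

Chained into 1 loop(s):
  loop 1: 8 segments, perimeter = 11.4400
Total perimeter = 11.440

loops=1 perimeter=11.440


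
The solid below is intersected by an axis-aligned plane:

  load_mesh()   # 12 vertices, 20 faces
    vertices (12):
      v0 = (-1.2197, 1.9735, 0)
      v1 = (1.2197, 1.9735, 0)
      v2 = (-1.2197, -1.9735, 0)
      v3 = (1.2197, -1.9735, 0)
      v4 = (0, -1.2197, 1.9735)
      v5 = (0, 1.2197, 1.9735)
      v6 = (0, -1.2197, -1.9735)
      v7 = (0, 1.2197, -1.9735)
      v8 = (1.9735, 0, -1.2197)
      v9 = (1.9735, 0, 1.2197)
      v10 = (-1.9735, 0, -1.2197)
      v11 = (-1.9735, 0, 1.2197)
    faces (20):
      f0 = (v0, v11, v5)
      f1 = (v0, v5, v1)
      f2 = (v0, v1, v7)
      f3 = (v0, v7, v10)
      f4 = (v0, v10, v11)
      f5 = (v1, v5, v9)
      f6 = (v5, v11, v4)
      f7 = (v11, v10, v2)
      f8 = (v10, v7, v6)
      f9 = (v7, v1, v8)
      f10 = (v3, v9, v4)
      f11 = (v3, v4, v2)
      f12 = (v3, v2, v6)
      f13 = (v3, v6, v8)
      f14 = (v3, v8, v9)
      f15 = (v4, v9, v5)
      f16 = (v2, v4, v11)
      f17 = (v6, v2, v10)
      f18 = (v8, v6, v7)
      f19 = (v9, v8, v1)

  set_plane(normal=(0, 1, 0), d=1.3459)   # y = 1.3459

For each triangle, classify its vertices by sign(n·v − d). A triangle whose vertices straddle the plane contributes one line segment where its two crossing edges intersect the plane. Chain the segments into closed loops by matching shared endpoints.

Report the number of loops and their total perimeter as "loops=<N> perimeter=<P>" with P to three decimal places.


loops=1 perimeter=9.469

Straddling triangles (8 of 20):
  (v0,v11,v5) [+--] → (-1.45942, 1.3459, 0.387881)–(-0.2042, 1.3459, 1.6431)  len=1.7751
  (v0,v5,v1) [+-+] → (-0.2042, 1.3459, 1.6431)–(0.2042, 1.3459, 1.6431)  len=0.4084
  (v0,v1,v7) [++-] → (0.2042, 1.3459, -1.6431)–(-0.2042, 1.3459, -1.6431)  len=0.4084
  (v0,v7,v10) [+--] → (-0.2042, 1.3459, -1.6431)–(-1.45942, 1.3459, -0.387881)  len=1.7751
  (v0,v10,v11) [+--] → (-1.45942, 1.3459, -0.387881)–(-1.45942, 1.3459, 0.387881)  len=0.7758
  (v1,v5,v9) [+--] → (0.2042, 1.3459, 1.6431)–(1.45942, 1.3459, 0.387881)  len=1.7751
  (v7,v1,v8) [-+-] → (0.2042, 1.3459, -1.6431)–(1.45942, 1.3459, -0.387881)  len=1.7751
  (v9,v8,v1) [--+] → (1.45942, 1.3459, -0.387881)–(1.45942, 1.3459, 0.387881)  len=0.7758

Chained into 1 loop(s):
  loop 1: 8 segments, perimeter = 9.4689
Total perimeter = 9.469


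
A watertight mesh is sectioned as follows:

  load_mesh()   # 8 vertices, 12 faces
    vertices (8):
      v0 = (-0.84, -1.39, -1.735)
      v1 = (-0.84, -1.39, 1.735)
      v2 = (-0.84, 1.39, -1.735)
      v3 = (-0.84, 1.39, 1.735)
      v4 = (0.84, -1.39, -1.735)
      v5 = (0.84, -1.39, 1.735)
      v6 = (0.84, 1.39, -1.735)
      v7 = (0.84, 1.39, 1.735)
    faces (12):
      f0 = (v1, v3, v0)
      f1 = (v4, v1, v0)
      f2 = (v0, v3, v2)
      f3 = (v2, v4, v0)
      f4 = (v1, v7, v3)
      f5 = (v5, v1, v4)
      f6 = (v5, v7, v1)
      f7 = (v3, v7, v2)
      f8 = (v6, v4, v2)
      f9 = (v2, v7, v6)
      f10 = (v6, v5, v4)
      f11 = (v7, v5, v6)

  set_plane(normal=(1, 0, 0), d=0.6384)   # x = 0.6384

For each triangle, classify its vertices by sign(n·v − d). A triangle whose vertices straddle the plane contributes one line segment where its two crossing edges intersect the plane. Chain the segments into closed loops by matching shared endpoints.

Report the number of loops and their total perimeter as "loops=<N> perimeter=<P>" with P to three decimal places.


Straddling triangles (8 of 12):
  (v4,v1,v0) [+--] → (0.6384, -1.39, -1.3186)–(0.6384, -1.39, -1.735)  len=0.4164
  (v2,v4,v0) [-+-] → (0.6384, -1.0564, -1.735)–(0.6384, -1.39, -1.735)  len=0.3336
  (v1,v7,v3) [-+-] → (0.6384, 1.0564, 1.735)–(0.6384, 1.39, 1.735)  len=0.3336
  (v5,v1,v4) [+-+] → (0.6384, -1.39, 1.735)–(0.6384, -1.39, -1.3186)  len=3.0536
  (v5,v7,v1) [++-] → (0.6384, 1.0564, 1.735)–(0.6384, -1.39, 1.735)  len=2.4464
  (v3,v7,v2) [-+-] → (0.6384, 1.39, 1.735)–(0.6384, 1.39, 1.3186)  len=0.4164
  (v6,v4,v2) [++-] → (0.6384, -1.0564, -1.735)–(0.6384, 1.39, -1.735)  len=2.4464
  (v2,v7,v6) [-++] → (0.6384, 1.39, 1.3186)–(0.6384, 1.39, -1.735)  len=3.0536

Chained into 1 loop(s):
  loop 1: 8 segments, perimeter = 12.5000
Total perimeter = 12.500

loops=1 perimeter=12.500


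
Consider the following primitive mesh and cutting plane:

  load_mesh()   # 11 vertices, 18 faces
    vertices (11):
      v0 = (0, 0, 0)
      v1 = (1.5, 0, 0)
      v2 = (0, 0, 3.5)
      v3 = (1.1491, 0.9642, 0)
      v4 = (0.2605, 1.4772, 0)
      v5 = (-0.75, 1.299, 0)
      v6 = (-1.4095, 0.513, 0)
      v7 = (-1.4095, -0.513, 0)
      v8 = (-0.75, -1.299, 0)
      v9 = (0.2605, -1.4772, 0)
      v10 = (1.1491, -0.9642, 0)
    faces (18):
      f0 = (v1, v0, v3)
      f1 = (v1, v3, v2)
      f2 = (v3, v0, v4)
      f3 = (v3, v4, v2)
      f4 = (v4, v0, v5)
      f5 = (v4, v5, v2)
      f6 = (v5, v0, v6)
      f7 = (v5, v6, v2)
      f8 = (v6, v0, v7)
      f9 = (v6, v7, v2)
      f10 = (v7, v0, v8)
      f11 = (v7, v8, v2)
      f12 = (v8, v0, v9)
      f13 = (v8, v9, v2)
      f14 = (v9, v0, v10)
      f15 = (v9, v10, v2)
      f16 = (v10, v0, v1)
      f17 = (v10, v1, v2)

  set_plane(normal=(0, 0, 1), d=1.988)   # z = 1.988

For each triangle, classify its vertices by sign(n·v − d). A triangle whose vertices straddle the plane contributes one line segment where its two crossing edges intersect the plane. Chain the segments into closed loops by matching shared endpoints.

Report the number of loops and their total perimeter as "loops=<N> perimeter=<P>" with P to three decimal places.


Straddling triangles (9 of 18):
  (v1,v3,v2) [--+] → (0.496411, 0.416534, 1.988)–(0.648, 0, 1.988)  len=0.4433
  (v3,v4,v2) [--+] → (0.112536, 0.63815, 1.988)–(0.496411, 0.416534, 1.988)  len=0.4433
  (v4,v5,v2) [--+] → (-0.324, 0.561168, 1.988)–(0.112536, 0.63815, 1.988)  len=0.4433
  (v5,v6,v2) [--+] → (-0.608904, 0.221616, 1.988)–(-0.324, 0.561168, 1.988)  len=0.4432
  (v6,v7,v2) [--+] → (-0.608904, -0.221616, 1.988)–(-0.608904, 0.221616, 1.988)  len=0.4432
  (v7,v8,v2) [--+] → (-0.324, -0.561168, 1.988)–(-0.608904, -0.221616, 1.988)  len=0.4432
  (v8,v9,v2) [--+] → (0.112536, -0.63815, 1.988)–(-0.324, -0.561168, 1.988)  len=0.4433
  (v9,v10,v2) [--+] → (0.496411, -0.416534, 1.988)–(0.112536, -0.63815, 1.988)  len=0.4433
  (v10,v1,v2) [--+] → (0.648, 0, 1.988)–(0.496411, -0.416534, 1.988)  len=0.4433

Chained into 1 loop(s):
  loop 1: 9 segments, perimeter = 3.9893
Total perimeter = 3.989

loops=1 perimeter=3.989


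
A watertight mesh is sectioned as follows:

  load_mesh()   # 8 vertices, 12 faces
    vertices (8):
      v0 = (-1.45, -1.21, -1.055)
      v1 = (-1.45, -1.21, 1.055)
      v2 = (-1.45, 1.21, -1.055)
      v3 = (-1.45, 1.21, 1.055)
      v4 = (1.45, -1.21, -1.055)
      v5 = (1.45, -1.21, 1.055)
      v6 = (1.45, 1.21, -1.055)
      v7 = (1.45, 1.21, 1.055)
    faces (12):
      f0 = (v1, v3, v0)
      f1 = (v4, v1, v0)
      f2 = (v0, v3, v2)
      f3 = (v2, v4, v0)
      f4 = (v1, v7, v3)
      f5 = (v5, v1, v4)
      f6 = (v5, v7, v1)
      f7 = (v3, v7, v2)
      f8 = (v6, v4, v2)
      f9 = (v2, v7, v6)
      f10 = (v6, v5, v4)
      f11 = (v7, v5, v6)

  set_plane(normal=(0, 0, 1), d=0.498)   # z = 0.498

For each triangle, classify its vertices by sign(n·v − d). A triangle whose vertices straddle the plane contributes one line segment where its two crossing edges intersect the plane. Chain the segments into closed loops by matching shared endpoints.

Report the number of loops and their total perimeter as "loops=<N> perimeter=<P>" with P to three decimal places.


loops=1 perimeter=10.640

Straddling triangles (8 of 12):
  (v1,v3,v0) [++-] → (-1.45, 0.571166, 0.498)–(-1.45, -1.21, 0.498)  len=1.7812
  (v4,v1,v0) [-+-] → (-0.684455, -1.21, 0.498)–(-1.45, -1.21, 0.498)  len=0.7655
  (v0,v3,v2) [-+-] → (-1.45, 0.571166, 0.498)–(-1.45, 1.21, 0.498)  len=0.6388
  (v5,v1,v4) [++-] → (-0.684455, -1.21, 0.498)–(1.45, -1.21, 0.498)  len=2.1345
  (v3,v7,v2) [++-] → (0.684455, 1.21, 0.498)–(-1.45, 1.21, 0.498)  len=2.1345
  (v2,v7,v6) [-+-] → (0.684455, 1.21, 0.498)–(1.45, 1.21, 0.498)  len=0.7655
  (v6,v5,v4) [-+-] → (1.45, -0.571166, 0.498)–(1.45, -1.21, 0.498)  len=0.6388
  (v7,v5,v6) [++-] → (1.45, -0.571166, 0.498)–(1.45, 1.21, 0.498)  len=1.7812

Chained into 1 loop(s):
  loop 1: 8 segments, perimeter = 10.6400
Total perimeter = 10.640


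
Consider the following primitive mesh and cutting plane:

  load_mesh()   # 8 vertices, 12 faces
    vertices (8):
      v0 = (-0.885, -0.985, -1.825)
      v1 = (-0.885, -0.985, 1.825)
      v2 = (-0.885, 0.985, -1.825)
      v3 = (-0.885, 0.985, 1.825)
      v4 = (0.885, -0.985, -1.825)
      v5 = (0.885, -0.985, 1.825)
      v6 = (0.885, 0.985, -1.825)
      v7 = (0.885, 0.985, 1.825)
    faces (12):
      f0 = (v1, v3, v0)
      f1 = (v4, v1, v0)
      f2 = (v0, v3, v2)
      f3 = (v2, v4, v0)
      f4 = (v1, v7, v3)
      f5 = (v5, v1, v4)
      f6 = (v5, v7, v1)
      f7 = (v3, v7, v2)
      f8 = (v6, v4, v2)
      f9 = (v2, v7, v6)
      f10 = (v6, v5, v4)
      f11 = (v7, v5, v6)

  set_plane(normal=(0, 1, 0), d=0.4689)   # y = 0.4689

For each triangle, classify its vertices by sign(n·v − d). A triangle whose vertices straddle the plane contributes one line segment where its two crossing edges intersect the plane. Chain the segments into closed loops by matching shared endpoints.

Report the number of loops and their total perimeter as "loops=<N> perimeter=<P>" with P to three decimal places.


Straddling triangles (8 of 12):
  (v1,v3,v0) [-+-] → (-0.885, 0.4689, 1.825)–(-0.885, 0.4689, 0.868774)  len=0.9562
  (v0,v3,v2) [-++] → (-0.885, 0.4689, 0.868774)–(-0.885, 0.4689, -1.825)  len=2.6938
  (v2,v4,v0) [+--] → (-0.421296, 0.4689, -1.825)–(-0.885, 0.4689, -1.825)  len=0.4637
  (v1,v7,v3) [-++] → (0.421296, 0.4689, 1.825)–(-0.885, 0.4689, 1.825)  len=1.3063
  (v5,v7,v1) [-+-] → (0.885, 0.4689, 1.825)–(0.421296, 0.4689, 1.825)  len=0.4637
  (v6,v4,v2) [+-+] → (0.885, 0.4689, -1.825)–(-0.421296, 0.4689, -1.825)  len=1.3063
  (v6,v5,v4) [+--] → (0.885, 0.4689, -0.868774)–(0.885, 0.4689, -1.825)  len=0.9562
  (v7,v5,v6) [+-+] → (0.885, 0.4689, 1.825)–(0.885, 0.4689, -0.868774)  len=2.6938

Chained into 1 loop(s):
  loop 1: 8 segments, perimeter = 10.8400
Total perimeter = 10.840

loops=1 perimeter=10.840


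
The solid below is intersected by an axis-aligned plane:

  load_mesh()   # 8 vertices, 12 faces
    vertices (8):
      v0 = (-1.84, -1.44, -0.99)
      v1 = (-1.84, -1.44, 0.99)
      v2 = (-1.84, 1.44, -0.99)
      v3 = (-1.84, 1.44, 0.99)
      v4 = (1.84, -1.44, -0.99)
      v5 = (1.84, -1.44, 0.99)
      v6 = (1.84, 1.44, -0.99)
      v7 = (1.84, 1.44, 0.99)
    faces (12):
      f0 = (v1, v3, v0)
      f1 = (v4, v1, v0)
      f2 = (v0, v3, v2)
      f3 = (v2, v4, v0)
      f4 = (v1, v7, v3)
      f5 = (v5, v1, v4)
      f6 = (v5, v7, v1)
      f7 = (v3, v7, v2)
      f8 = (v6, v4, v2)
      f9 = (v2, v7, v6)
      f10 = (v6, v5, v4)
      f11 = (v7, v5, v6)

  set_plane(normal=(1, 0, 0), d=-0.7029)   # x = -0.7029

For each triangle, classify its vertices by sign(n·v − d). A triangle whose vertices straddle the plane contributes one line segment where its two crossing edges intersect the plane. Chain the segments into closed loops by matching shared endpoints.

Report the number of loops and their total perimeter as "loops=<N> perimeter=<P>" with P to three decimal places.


Straddling triangles (8 of 12):
  (v4,v1,v0) [+--] → (-0.7029, -1.44, 0.378191)–(-0.7029, -1.44, -0.99)  len=1.3682
  (v2,v4,v0) [-+-] → (-0.7029, 0.550096, -0.99)–(-0.7029, -1.44, -0.99)  len=1.9901
  (v1,v7,v3) [-+-] → (-0.7029, -0.550096, 0.99)–(-0.7029, 1.44, 0.99)  len=1.9901
  (v5,v1,v4) [+-+] → (-0.7029, -1.44, 0.99)–(-0.7029, -1.44, 0.378191)  len=0.6118
  (v5,v7,v1) [++-] → (-0.7029, -0.550096, 0.99)–(-0.7029, -1.44, 0.99)  len=0.8899
  (v3,v7,v2) [-+-] → (-0.7029, 1.44, 0.99)–(-0.7029, 1.44, -0.378191)  len=1.3682
  (v6,v4,v2) [++-] → (-0.7029, 0.550096, -0.99)–(-0.7029, 1.44, -0.99)  len=0.8899
  (v2,v7,v6) [-++] → (-0.7029, 1.44, -0.378191)–(-0.7029, 1.44, -0.99)  len=0.6118

Chained into 1 loop(s):
  loop 1: 8 segments, perimeter = 9.7200
Total perimeter = 9.720

loops=1 perimeter=9.720


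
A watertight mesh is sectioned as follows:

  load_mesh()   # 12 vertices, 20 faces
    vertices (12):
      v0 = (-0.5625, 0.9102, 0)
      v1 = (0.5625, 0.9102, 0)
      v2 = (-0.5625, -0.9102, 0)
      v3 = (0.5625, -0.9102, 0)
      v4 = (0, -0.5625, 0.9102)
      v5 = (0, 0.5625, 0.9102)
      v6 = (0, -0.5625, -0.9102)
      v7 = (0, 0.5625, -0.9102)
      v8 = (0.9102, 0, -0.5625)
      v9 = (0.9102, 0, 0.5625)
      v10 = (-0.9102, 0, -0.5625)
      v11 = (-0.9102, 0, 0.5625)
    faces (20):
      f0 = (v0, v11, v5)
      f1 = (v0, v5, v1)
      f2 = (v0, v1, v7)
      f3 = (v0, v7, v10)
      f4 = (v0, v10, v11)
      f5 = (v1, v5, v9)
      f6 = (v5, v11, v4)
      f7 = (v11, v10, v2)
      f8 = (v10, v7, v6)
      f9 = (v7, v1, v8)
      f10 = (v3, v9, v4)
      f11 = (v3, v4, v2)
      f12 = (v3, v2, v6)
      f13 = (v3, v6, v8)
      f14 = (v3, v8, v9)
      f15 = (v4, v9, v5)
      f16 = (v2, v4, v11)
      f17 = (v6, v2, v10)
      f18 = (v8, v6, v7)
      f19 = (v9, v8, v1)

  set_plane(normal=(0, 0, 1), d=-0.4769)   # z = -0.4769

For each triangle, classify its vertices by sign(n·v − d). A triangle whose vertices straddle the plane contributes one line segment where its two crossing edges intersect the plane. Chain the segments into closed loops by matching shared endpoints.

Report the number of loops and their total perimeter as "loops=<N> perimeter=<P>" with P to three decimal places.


Straddling triangles (10 of 20):
  (v0,v1,v7) [++-] → (0.267778, 0.728022, -0.4769)–(-0.267778, 0.728022, -0.4769)  len=0.5356
  (v0,v7,v10) [+--] → (-0.267778, 0.728022, -0.4769)–(-0.857288, 0.138512, -0.4769)  len=0.8337
  (v0,v10,v11) [+-+] → (-0.857288, 0.138512, -0.4769)–(-0.9102, 0, -0.4769)  len=0.1483
  (v11,v10,v2) [+-+] → (-0.9102, 0, -0.4769)–(-0.857288, -0.138512, -0.4769)  len=0.1483
  (v7,v1,v8) [-+-] → (0.267778, 0.728022, -0.4769)–(0.857288, 0.138512, -0.4769)  len=0.8337
  (v3,v2,v6) [++-] → (-0.267778, -0.728022, -0.4769)–(0.267778, -0.728022, -0.4769)  len=0.5356
  (v3,v6,v8) [+--] → (0.267778, -0.728022, -0.4769)–(0.857288, -0.138512, -0.4769)  len=0.8337
  (v3,v8,v9) [+-+] → (0.857288, -0.138512, -0.4769)–(0.9102, 0, -0.4769)  len=0.1483
  (v6,v2,v10) [-+-] → (-0.267778, -0.728022, -0.4769)–(-0.857288, -0.138512, -0.4769)  len=0.8337
  (v9,v8,v1) [+-+] → (0.9102, 0, -0.4769)–(0.857288, 0.138512, -0.4769)  len=0.1483

Chained into 1 loop(s):
  loop 1: 10 segments, perimeter = 4.9990
Total perimeter = 4.999

loops=1 perimeter=4.999


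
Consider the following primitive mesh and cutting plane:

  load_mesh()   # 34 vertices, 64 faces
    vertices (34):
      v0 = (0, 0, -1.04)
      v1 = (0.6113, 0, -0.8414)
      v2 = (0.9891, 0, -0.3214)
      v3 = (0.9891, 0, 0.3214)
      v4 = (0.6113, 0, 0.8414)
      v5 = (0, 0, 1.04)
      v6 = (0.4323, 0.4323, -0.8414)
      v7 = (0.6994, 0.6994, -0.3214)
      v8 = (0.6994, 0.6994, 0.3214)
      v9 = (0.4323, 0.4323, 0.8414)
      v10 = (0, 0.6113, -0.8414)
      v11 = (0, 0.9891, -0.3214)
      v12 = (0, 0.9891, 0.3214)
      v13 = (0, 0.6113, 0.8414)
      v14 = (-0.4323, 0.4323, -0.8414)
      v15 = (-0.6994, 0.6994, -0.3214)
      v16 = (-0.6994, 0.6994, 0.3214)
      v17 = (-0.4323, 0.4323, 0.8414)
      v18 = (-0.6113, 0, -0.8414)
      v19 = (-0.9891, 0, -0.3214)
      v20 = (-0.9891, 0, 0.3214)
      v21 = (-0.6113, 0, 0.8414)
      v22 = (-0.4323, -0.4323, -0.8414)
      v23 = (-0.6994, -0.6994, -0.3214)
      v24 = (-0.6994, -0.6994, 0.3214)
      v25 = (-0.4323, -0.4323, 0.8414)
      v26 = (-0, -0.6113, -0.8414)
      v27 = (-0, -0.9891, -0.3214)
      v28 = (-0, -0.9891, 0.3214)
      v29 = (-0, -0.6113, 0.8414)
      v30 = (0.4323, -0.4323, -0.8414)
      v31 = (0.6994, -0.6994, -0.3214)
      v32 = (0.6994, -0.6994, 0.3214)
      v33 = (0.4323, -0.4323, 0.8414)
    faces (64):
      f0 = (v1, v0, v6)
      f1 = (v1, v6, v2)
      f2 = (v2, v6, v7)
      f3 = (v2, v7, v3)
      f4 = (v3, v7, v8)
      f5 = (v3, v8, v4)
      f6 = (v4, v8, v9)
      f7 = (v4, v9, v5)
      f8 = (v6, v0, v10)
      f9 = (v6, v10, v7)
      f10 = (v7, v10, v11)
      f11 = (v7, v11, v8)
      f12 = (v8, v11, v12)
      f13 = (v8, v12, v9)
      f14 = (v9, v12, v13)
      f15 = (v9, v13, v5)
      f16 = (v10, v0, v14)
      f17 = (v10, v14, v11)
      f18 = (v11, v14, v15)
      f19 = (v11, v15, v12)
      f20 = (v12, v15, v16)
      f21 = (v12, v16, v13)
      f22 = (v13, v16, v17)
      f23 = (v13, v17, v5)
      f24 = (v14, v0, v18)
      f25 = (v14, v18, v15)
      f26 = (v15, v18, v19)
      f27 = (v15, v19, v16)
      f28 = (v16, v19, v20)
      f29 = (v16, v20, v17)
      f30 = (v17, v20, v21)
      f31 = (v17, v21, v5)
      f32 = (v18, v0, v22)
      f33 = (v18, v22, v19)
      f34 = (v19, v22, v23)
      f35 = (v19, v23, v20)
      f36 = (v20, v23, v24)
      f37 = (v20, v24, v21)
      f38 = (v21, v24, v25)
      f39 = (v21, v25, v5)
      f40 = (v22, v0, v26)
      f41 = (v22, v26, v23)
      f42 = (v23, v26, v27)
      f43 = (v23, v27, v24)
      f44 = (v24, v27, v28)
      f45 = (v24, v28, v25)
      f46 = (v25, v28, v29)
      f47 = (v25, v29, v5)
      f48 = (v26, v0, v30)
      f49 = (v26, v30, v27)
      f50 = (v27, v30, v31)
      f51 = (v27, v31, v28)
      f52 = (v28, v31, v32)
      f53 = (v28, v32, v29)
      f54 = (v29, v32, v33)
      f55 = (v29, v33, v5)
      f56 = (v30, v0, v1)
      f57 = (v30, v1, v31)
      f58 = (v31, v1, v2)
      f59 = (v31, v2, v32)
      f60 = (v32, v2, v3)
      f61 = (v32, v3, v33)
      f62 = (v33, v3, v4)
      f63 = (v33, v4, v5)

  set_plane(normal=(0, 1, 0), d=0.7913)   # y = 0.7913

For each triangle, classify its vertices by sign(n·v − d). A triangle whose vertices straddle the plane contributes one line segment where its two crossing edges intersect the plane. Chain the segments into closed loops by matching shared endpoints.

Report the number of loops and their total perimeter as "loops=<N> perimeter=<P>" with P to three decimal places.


Straddling triangles (10 of 64):
  (v7,v10,v11) [--+] → (0, 0.7913, -0.59365)–(0.477533, 0.7913, -0.3214)  len=0.5497
  (v7,v11,v8) [-+-] → (0.477533, 0.7913, -0.3214)–(0.477533, 0.7913, 0.117488)  len=0.4389
  (v8,v11,v12) [-++] → (0.477533, 0.7913, 0.117488)–(0.477533, 0.7913, 0.3214)  len=0.2039
  (v8,v12,v9) [-+-] → (0.477533, 0.7913, 0.3214)–(0.153572, 0.7913, 0.506127)  len=0.3729
  (v9,v12,v13) [-+-] → (0.153572, 0.7913, 0.506127)–(0, 0.7913, 0.59365)  len=0.1768
  (v10,v14,v11) [--+] → (-0.153572, 0.7913, -0.506127)–(0, 0.7913, -0.59365)  len=0.1768
  (v11,v14,v15) [+--] → (-0.153572, 0.7913, -0.506127)–(-0.477533, 0.7913, -0.3214)  len=0.3729
  (v11,v15,v12) [+-+] → (-0.477533, 0.7913, -0.3214)–(-0.477533, 0.7913, -0.117488)  len=0.2039
  (v12,v15,v16) [+--] → (-0.477533, 0.7913, -0.117488)–(-0.477533, 0.7913, 0.3214)  len=0.4389
  (v12,v16,v13) [+--] → (-0.477533, 0.7913, 0.3214)–(0, 0.7913, 0.59365)  len=0.5497

Chained into 1 loop(s):
  loop 1: 10 segments, perimeter = 3.4844
Total perimeter = 3.484

loops=1 perimeter=3.484


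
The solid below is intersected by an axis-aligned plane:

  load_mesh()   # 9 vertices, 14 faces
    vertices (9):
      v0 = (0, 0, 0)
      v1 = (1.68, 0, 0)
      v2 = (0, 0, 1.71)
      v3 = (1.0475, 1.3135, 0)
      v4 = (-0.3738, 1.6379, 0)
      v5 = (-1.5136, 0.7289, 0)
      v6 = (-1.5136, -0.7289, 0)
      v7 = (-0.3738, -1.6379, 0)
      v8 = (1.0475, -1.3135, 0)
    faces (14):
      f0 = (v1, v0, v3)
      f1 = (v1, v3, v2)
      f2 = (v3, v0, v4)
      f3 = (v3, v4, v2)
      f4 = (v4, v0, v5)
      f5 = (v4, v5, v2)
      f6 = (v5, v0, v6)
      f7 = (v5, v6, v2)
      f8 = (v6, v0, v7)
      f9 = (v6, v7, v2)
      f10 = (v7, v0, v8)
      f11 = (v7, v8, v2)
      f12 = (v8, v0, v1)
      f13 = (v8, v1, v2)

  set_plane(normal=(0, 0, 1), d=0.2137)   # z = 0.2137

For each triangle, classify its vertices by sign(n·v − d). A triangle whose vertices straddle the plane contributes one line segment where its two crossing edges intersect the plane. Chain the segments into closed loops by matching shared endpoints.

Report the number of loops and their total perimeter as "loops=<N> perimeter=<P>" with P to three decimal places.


Straddling triangles (7 of 14):
  (v1,v3,v2) [--+] → (0.916593, 1.14935, 0.2137)–(1.47005, 0, 0.2137)  len=1.2757
  (v3,v4,v2) [--+] → (-0.327086, 1.43321, 0.2137)–(0.916593, 1.14935, 0.2137)  len=1.2757
  (v4,v5,v2) [--+] → (-1.32444, 0.637809, 0.2137)–(-0.327086, 1.43321, 0.2137)  len=1.2757
  (v5,v6,v2) [--+] → (-1.32444, -0.637809, 0.2137)–(-1.32444, 0.637809, 0.2137)  len=1.2756
  (v6,v7,v2) [--+] → (-0.327086, -1.43321, 0.2137)–(-1.32444, -0.637809, 0.2137)  len=1.2757
  (v7,v8,v2) [--+] → (0.916593, -1.14935, 0.2137)–(-0.327086, -1.43321, 0.2137)  len=1.2757
  (v8,v1,v2) [--+] → (1.47005, 0, 0.2137)–(0.916593, -1.14935, 0.2137)  len=1.2757

Chained into 1 loop(s):
  loop 1: 7 segments, perimeter = 8.9297
Total perimeter = 8.930

loops=1 perimeter=8.930


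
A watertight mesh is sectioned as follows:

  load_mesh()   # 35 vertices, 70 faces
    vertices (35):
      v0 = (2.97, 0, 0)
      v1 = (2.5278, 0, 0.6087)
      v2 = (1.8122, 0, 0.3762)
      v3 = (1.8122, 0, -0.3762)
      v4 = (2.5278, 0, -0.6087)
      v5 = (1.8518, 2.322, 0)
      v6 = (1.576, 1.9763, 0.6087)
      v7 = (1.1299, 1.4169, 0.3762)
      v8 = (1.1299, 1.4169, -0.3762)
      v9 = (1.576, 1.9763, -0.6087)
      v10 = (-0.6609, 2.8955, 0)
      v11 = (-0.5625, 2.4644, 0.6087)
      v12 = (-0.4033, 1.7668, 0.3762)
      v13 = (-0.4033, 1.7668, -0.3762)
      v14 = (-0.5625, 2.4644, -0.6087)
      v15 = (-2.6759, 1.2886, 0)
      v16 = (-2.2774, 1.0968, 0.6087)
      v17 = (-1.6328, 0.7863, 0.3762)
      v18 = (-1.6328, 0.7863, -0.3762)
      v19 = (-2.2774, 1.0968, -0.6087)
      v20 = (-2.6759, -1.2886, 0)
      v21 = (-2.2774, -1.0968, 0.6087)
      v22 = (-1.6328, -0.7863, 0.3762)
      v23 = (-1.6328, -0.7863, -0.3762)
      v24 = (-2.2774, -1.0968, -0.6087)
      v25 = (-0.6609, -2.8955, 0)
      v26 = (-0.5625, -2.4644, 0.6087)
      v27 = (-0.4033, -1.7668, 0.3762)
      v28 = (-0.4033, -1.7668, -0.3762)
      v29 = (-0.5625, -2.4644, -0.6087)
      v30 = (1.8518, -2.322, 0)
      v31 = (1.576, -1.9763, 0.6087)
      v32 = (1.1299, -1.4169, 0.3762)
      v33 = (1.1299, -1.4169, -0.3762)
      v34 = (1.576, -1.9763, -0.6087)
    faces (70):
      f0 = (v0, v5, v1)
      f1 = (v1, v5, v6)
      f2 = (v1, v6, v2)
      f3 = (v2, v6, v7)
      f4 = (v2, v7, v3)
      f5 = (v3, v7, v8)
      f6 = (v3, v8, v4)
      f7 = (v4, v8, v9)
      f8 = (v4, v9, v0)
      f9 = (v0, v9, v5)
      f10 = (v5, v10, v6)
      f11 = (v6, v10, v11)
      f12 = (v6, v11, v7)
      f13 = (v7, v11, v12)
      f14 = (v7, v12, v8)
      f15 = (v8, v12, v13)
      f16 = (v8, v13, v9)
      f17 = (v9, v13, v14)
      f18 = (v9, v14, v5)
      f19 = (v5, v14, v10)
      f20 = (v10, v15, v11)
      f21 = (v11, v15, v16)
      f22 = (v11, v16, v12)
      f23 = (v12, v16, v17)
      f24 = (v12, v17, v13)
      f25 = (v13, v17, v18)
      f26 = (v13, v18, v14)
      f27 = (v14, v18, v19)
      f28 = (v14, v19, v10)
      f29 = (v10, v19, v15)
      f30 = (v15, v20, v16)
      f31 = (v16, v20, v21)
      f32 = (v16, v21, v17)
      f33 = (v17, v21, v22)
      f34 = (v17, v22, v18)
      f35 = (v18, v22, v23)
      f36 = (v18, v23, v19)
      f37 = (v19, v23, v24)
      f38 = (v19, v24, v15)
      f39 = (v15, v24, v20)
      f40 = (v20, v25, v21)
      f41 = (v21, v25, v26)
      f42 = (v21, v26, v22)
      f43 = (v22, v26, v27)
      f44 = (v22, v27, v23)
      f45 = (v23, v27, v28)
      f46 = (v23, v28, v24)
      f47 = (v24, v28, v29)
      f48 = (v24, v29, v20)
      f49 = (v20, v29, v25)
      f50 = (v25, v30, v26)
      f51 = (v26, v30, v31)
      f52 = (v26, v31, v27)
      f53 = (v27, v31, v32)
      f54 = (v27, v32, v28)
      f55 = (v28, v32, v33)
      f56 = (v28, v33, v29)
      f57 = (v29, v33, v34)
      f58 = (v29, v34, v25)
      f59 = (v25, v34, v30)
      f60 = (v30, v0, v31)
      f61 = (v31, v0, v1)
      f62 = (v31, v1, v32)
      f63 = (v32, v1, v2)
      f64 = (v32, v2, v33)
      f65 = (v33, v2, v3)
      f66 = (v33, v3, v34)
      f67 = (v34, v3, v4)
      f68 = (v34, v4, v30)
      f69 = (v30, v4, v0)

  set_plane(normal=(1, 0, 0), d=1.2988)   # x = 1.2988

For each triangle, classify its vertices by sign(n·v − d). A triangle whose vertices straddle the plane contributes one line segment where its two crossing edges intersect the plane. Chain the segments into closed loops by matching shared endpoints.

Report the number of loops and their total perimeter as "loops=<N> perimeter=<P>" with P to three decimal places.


Straddling triangles (24 of 70):
  (v2,v6,v7) [++-] → (1.2988, 1.6287, 0.464228)–(1.2988, 1.06615, 0.3762)  len=0.5694
  (v2,v7,v3) [+-+] → (1.2988, 1.06615, 0.3762)–(1.2988, 1.06615, 0.189947)  len=0.1863
  (v3,v7,v8) [+--] → (1.2988, 1.06615, 0.189947)–(1.2988, 1.06615, -0.3762)  len=0.5661
  (v3,v8,v4) [+-+] → (1.2988, 1.06615, -0.3762)–(1.2988, 1.2457, -0.404292)  len=0.1817
  (v4,v8,v9) [+-+] → (1.2988, 1.2457, -0.404292)–(1.2988, 1.6287, -0.464228)  len=0.3877
  (v5,v10,v6) [+-+] → (1.2988, 2.44822, 0)–(1.2988, 2.09021, 0.533269)  len=0.6423
  (v6,v10,v11) [+--] → (1.2988, 2.09021, 0.533269)–(1.2988, 2.03957, 0.6087)  len=0.0909
  (v6,v11,v7) [+--] → (1.2988, 2.03957, 0.6087)–(1.2988, 1.6287, 0.464228)  len=0.4355
  (v8,v13,v9) [--+] → (1.2988, 1.94696, -0.576138)–(1.2988, 1.6287, -0.464228)  len=0.3374
  (v9,v13,v14) [+--] → (1.2988, 1.94696, -0.576138)–(1.2988, 2.03957, -0.6087)  len=0.0982
  (v9,v14,v5) [+-+] → (1.2988, 2.03957, -0.6087)–(1.2988, 2.35462, -0.139424)  len=0.5652
  (v5,v14,v10) [+--] → (1.2988, 2.35462, -0.139424)–(1.2988, 2.44822, 0)  len=0.1679
  (v25,v30,v26) [-+-] → (1.2988, -2.44822, 0)–(1.2988, -2.35462, 0.139424)  len=0.1679
  (v26,v30,v31) [-++] → (1.2988, -2.35462, 0.139424)–(1.2988, -2.03957, 0.6087)  len=0.5652
  (v26,v31,v27) [-+-] → (1.2988, -2.03957, 0.6087)–(1.2988, -1.94696, 0.576138)  len=0.0982
  (v27,v31,v32) [-+-] → (1.2988, -1.94696, 0.576138)–(1.2988, -1.6287, 0.464228)  len=0.3374
  (v29,v33,v34) [--+] → (1.2988, -1.6287, -0.464228)–(1.2988, -2.03957, -0.6087)  len=0.4355
  (v29,v34,v25) [-+-] → (1.2988, -2.03957, -0.6087)–(1.2988, -2.09021, -0.533269)  len=0.0909
  (v25,v34,v30) [-++] → (1.2988, -2.09021, -0.533269)–(1.2988, -2.44822, 0)  len=0.6423
  (v31,v1,v32) [++-] → (1.2988, -1.2457, 0.404292)–(1.2988, -1.6287, 0.464228)  len=0.3877
  (v32,v1,v2) [-++] → (1.2988, -1.2457, 0.404292)–(1.2988, -1.06615, 0.3762)  len=0.1817
  (v32,v2,v33) [-+-] → (1.2988, -1.06615, 0.3762)–(1.2988, -1.06615, -0.189947)  len=0.5661
  (v33,v2,v3) [-++] → (1.2988, -1.06615, -0.189947)–(1.2988, -1.06615, -0.3762)  len=0.1863
  (v33,v3,v34) [-++] → (1.2988, -1.06615, -0.3762)–(1.2988, -1.6287, -0.464228)  len=0.5694

Chained into 2 loop(s):
  loop 1: 12 segments, perimeter = 4.2285
  loop 2: 12 segments, perimeter = 4.2285
Total perimeter = 8.457

loops=2 perimeter=8.457


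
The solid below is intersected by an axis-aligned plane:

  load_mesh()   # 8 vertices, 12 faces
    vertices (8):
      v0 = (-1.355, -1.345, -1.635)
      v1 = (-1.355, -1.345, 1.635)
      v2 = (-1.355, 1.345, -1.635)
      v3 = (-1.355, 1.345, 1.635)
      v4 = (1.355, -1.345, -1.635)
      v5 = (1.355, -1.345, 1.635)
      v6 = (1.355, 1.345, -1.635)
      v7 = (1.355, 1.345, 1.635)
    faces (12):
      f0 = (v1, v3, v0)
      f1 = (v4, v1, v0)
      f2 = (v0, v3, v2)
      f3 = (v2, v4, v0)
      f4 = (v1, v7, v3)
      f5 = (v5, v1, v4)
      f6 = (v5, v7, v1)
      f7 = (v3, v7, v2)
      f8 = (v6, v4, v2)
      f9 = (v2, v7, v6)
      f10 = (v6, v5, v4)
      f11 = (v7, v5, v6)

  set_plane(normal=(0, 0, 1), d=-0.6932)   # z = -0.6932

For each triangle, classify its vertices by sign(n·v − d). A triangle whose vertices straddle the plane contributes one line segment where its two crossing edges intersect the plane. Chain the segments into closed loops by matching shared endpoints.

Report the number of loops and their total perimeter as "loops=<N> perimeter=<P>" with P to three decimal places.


Straddling triangles (8 of 12):
  (v1,v3,v0) [++-] → (-1.355, -0.570247, -0.6932)–(-1.355, -1.345, -0.6932)  len=0.7748
  (v4,v1,v0) [-+-] → (0.574487, -1.345, -0.6932)–(-1.355, -1.345, -0.6932)  len=1.9295
  (v0,v3,v2) [-+-] → (-1.355, -0.570247, -0.6932)–(-1.355, 1.345, -0.6932)  len=1.9152
  (v5,v1,v4) [++-] → (0.574487, -1.345, -0.6932)–(1.355, -1.345, -0.6932)  len=0.7805
  (v3,v7,v2) [++-] → (-0.574487, 1.345, -0.6932)–(-1.355, 1.345, -0.6932)  len=0.7805
  (v2,v7,v6) [-+-] → (-0.574487, 1.345, -0.6932)–(1.355, 1.345, -0.6932)  len=1.9295
  (v6,v5,v4) [-+-] → (1.355, 0.570247, -0.6932)–(1.355, -1.345, -0.6932)  len=1.9152
  (v7,v5,v6) [++-] → (1.355, 0.570247, -0.6932)–(1.355, 1.345, -0.6932)  len=0.7748

Chained into 1 loop(s):
  loop 1: 8 segments, perimeter = 10.8000
Total perimeter = 10.800

loops=1 perimeter=10.800


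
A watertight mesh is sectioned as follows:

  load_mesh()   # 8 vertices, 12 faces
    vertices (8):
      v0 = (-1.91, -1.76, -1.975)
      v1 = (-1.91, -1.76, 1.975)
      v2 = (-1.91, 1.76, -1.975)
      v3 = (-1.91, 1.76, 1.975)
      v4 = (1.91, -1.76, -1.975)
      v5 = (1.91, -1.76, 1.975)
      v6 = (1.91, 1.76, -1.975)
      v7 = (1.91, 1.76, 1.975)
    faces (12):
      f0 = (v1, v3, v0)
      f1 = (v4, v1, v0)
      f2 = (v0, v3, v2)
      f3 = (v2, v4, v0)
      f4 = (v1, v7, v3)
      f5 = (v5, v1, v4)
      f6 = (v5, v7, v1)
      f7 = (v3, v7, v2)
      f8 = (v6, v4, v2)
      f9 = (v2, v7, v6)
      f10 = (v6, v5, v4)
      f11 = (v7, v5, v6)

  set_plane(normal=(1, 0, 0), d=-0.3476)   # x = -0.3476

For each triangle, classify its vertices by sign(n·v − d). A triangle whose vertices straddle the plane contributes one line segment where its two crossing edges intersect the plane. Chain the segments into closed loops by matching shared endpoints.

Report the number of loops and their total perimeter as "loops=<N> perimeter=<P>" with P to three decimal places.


Straddling triangles (8 of 12):
  (v4,v1,v0) [+--] → (-0.3476, -1.76, 0.359429)–(-0.3476, -1.76, -1.975)  len=2.3344
  (v2,v4,v0) [-+-] → (-0.3476, 0.320302, -1.975)–(-0.3476, -1.76, -1.975)  len=2.0803
  (v1,v7,v3) [-+-] → (-0.3476, -0.320302, 1.975)–(-0.3476, 1.76, 1.975)  len=2.0803
  (v5,v1,v4) [+-+] → (-0.3476, -1.76, 1.975)–(-0.3476, -1.76, 0.359429)  len=1.6156
  (v5,v7,v1) [++-] → (-0.3476, -0.320302, 1.975)–(-0.3476, -1.76, 1.975)  len=1.4397
  (v3,v7,v2) [-+-] → (-0.3476, 1.76, 1.975)–(-0.3476, 1.76, -0.359429)  len=2.3344
  (v6,v4,v2) [++-] → (-0.3476, 0.320302, -1.975)–(-0.3476, 1.76, -1.975)  len=1.4397
  (v2,v7,v6) [-++] → (-0.3476, 1.76, -0.359429)–(-0.3476, 1.76, -1.975)  len=1.6156

Chained into 1 loop(s):
  loop 1: 8 segments, perimeter = 14.9400
Total perimeter = 14.940

loops=1 perimeter=14.940


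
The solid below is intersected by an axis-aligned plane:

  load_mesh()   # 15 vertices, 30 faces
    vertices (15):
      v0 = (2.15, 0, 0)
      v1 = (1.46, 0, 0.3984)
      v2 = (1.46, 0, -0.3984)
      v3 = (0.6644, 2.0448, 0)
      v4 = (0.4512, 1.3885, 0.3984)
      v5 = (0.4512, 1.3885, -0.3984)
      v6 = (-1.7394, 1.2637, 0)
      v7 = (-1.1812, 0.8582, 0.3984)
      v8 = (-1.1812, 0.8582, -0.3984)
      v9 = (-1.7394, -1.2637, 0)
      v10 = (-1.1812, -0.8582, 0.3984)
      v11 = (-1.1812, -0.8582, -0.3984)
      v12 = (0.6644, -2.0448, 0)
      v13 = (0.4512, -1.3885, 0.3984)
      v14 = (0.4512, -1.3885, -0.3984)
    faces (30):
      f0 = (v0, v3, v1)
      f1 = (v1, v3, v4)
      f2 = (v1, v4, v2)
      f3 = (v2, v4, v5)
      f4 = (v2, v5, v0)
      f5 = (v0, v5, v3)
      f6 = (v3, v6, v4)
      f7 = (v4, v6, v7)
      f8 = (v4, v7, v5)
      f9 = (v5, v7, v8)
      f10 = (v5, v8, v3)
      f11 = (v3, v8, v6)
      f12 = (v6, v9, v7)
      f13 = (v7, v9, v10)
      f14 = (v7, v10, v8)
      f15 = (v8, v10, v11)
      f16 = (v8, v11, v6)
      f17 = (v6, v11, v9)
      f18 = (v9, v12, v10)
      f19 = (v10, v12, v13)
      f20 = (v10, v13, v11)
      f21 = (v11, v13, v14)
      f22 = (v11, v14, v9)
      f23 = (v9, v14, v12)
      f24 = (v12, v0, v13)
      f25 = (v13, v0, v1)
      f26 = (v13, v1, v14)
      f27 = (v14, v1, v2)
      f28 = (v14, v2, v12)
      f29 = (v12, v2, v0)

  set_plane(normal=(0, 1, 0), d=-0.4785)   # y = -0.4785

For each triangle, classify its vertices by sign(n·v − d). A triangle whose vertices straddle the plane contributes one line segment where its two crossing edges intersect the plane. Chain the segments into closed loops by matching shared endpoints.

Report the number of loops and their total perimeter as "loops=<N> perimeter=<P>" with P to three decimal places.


Straddling triangles (12 of 30):
  (v6,v9,v7) [+-+] → (-1.7394, -0.4785, 0)–(-1.53284, -0.4785, 0.147426)  len=0.2538
  (v7,v9,v10) [+--] → (-1.53284, -0.4785, 0.147426)–(-1.1812, -0.4785, 0.3984)  len=0.4320
  (v7,v10,v8) [+-+] → (-1.1812, -0.4785, 0.3984)–(-1.1812, -0.4785, 0.222133)  len=0.1763
  (v8,v10,v11) [+--] → (-1.1812, -0.4785, 0.222133)–(-1.1812, -0.4785, -0.3984)  len=0.6205
  (v8,v11,v6) [+-+] → (-1.1812, -0.4785, -0.3984)–(-1.28109, -0.4785, -0.327109)  len=0.1227
  (v6,v11,v9) [+--] → (-1.28109, -0.4785, -0.327109)–(-1.7394, -0.4785, 0)  len=0.5631
  (v12,v0,v13) [-+-] → (1.80236, -0.4785, 0)–(1.56457, -0.4785, 0.137295)  len=0.2746
  (v13,v0,v1) [-++] → (1.56457, -0.4785, 0.137295)–(1.11235, -0.4785, 0.3984)  len=0.5222
  (v13,v1,v14) [-+-] → (1.11235, -0.4785, 0.3984)–(1.11235, -0.4785, 0.12381)  len=0.2746
  (v14,v1,v2) [-++] → (1.11235, -0.4785, 0.12381)–(1.11235, -0.4785, -0.3984)  len=0.5222
  (v14,v2,v12) [-+-] → (1.11235, -0.4785, -0.3984)–(1.27382, -0.4785, -0.305171)  len=0.1865
  (v12,v2,v0) [-++] → (1.27382, -0.4785, -0.305171)–(1.80236, -0.4785, 0)  len=0.6103

Chained into 2 loop(s):
  loop 1: 6 segments, perimeter = 2.1684
  loop 2: 6 segments, perimeter = 2.3903
Total perimeter = 4.559

loops=2 perimeter=4.559


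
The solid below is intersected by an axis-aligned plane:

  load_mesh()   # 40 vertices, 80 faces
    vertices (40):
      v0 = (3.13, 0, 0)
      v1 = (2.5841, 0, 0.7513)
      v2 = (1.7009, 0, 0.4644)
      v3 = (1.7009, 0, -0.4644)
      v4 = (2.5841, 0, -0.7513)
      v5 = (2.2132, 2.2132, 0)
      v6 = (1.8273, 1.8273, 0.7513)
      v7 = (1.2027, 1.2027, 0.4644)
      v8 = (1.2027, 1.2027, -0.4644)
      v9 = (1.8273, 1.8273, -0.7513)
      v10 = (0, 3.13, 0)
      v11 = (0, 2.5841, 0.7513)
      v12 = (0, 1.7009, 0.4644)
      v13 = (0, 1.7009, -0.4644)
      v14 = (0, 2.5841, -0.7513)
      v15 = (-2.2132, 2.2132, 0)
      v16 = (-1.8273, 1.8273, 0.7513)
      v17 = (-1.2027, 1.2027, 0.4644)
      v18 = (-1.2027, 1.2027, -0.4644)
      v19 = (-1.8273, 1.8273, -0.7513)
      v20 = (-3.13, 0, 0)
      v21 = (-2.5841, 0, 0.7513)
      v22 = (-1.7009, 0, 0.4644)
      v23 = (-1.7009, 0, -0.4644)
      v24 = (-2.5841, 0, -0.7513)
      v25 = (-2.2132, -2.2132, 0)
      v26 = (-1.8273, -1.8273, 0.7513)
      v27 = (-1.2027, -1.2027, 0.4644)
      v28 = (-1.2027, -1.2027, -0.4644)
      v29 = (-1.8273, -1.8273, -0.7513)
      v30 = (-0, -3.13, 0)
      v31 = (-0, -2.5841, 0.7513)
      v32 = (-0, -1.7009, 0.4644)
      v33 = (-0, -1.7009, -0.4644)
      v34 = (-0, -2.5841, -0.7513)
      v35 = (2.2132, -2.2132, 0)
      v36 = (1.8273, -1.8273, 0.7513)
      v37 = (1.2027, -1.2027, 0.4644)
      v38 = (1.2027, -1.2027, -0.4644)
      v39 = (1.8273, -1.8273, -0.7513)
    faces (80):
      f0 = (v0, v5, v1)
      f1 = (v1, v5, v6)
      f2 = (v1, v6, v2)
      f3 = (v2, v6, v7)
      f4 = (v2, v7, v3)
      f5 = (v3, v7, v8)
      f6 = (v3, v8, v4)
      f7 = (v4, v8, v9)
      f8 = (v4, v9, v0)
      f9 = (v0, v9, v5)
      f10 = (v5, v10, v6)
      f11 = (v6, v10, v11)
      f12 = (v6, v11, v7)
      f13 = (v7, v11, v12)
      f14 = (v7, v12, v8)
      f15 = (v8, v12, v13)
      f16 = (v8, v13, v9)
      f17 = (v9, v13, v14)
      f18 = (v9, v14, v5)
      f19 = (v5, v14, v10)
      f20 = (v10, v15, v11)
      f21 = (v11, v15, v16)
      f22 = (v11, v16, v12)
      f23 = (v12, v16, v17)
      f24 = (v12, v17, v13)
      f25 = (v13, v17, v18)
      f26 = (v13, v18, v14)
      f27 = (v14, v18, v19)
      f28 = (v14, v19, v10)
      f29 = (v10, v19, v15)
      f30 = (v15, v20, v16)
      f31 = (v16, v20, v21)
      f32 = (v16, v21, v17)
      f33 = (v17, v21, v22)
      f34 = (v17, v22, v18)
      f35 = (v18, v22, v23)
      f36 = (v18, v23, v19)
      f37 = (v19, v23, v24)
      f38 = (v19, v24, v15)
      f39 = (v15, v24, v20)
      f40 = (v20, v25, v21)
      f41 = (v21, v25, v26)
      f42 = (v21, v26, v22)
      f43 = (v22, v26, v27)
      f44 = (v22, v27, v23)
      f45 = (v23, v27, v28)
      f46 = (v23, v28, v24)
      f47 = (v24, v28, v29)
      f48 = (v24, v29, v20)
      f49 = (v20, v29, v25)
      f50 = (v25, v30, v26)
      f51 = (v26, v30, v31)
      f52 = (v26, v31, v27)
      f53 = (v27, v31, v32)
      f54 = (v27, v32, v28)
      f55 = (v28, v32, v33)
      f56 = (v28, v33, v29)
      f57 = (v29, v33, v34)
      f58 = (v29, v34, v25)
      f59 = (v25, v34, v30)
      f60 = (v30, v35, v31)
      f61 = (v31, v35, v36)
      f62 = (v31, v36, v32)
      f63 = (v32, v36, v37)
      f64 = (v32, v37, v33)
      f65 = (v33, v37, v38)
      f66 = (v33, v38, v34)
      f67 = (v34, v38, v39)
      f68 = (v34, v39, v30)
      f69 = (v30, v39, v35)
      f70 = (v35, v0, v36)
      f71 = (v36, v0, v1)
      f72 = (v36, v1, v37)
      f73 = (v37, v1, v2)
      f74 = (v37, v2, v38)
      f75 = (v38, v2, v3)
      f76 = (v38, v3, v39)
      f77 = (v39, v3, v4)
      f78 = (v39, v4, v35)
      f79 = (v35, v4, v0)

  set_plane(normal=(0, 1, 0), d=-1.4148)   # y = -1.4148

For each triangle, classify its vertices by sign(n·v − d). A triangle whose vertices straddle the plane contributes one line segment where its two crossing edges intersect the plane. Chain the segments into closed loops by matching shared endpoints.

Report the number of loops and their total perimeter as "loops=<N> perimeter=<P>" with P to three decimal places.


Straddling triangles (24 of 80):
  (v20,v25,v21) [+-+] → (-2.54393, -1.4148, 0)–(-2.347, -1.4148, 0.271027)  len=0.3350
  (v21,v25,v26) [+--] → (-2.347, -1.4148, 0.271027)–(-1.99814, -1.4148, 0.7513)  len=0.5936
  (v21,v26,v22) [+-+] → (-1.99814, -1.4148, 0.7513)–(-1.79877, -1.4148, 0.686534)  len=0.2096
  (v22,v26,v27) [+-+] → (-1.79877, -1.4148, 0.686534)–(-1.4148, -1.4148, 0.561825)  len=0.4037
  (v24,v28,v29) [++-] → (-1.4148, -1.4148, -0.561825)–(-1.99814, -1.4148, -0.7513)  len=0.6133
  (v24,v29,v20) [+-+] → (-1.99814, -1.4148, -0.7513)–(-2.12138, -1.4148, -0.581699)  len=0.2096
  (v20,v29,v25) [+--] → (-2.12138, -1.4148, -0.581699)–(-2.54393, -1.4148, 0)  len=0.7190
  (v26,v31,v27) [--+] → (-1.01804, -1.4148, 0.508451)–(-1.4148, -1.4148, 0.561825)  len=0.4003
  (v27,v31,v32) [+--] → (-1.01804, -1.4148, 0.508451)–(-0.690671, -1.4148, 0.4644)  len=0.3303
  (v27,v32,v28) [+-+] → (-0.690671, -1.4148, 0.4644)–(-0.690671, -1.4148, -0.0689795)  len=0.5334
  (v28,v32,v33) [+--] → (-0.690671, -1.4148, -0.0689795)–(-0.690671, -1.4148, -0.4644)  len=0.3954
  (v28,v33,v29) [+--] → (-0.690671, -1.4148, -0.4644)–(-1.4148, -1.4148, -0.561825)  len=0.7307
  (v32,v36,v37) [--+] → (1.4148, -1.4148, 0.561825)–(0.690671, -1.4148, 0.4644)  len=0.7307
  (v32,v37,v33) [-+-] → (0.690671, -1.4148, 0.4644)–(0.690671, -1.4148, 0.0689795)  len=0.3954
  (v33,v37,v38) [-++] → (0.690671, -1.4148, 0.0689795)–(0.690671, -1.4148, -0.4644)  len=0.5334
  (v33,v38,v34) [-+-] → (0.690671, -1.4148, -0.4644)–(1.01804, -1.4148, -0.508451)  len=0.3303
  (v34,v38,v39) [-+-] → (1.01804, -1.4148, -0.508451)–(1.4148, -1.4148, -0.561825)  len=0.4003
  (v35,v0,v36) [-+-] → (2.54393, -1.4148, 0)–(2.12138, -1.4148, 0.581699)  len=0.7190
  (v36,v0,v1) [-++] → (2.12138, -1.4148, 0.581699)–(1.99814, -1.4148, 0.7513)  len=0.2096
  (v36,v1,v37) [-++] → (1.99814, -1.4148, 0.7513)–(1.4148, -1.4148, 0.561825)  len=0.6133
  (v38,v3,v39) [++-] → (1.79877, -1.4148, -0.686534)–(1.4148, -1.4148, -0.561825)  len=0.4037
  (v39,v3,v4) [-++] → (1.79877, -1.4148, -0.686534)–(1.99814, -1.4148, -0.7513)  len=0.2096
  (v39,v4,v35) [-+-] → (1.99814, -1.4148, -0.7513)–(2.347, -1.4148, -0.271027)  len=0.5936
  (v35,v4,v0) [-++] → (2.347, -1.4148, -0.271027)–(2.54393, -1.4148, 0)  len=0.3350

Chained into 2 loop(s):
  loop 1: 12 segments, perimeter = 5.4740
  loop 2: 12 segments, perimeter = 5.4740
Total perimeter = 10.948

loops=2 perimeter=10.948
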